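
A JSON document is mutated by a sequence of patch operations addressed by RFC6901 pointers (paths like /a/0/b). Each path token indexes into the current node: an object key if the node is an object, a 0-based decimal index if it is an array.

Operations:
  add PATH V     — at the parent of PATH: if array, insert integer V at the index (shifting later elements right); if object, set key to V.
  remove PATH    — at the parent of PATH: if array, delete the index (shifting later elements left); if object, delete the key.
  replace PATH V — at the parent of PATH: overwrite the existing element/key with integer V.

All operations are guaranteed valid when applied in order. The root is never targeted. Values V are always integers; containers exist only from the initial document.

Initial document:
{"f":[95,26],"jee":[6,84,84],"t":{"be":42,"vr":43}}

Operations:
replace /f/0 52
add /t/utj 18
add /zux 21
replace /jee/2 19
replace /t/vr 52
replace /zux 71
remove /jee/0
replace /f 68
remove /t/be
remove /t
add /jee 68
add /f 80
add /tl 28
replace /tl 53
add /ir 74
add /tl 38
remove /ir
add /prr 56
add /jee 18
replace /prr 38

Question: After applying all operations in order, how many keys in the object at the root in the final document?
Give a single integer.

Answer: 5

Derivation:
After op 1 (replace /f/0 52): {"f":[52,26],"jee":[6,84,84],"t":{"be":42,"vr":43}}
After op 2 (add /t/utj 18): {"f":[52,26],"jee":[6,84,84],"t":{"be":42,"utj":18,"vr":43}}
After op 3 (add /zux 21): {"f":[52,26],"jee":[6,84,84],"t":{"be":42,"utj":18,"vr":43},"zux":21}
After op 4 (replace /jee/2 19): {"f":[52,26],"jee":[6,84,19],"t":{"be":42,"utj":18,"vr":43},"zux":21}
After op 5 (replace /t/vr 52): {"f":[52,26],"jee":[6,84,19],"t":{"be":42,"utj":18,"vr":52},"zux":21}
After op 6 (replace /zux 71): {"f":[52,26],"jee":[6,84,19],"t":{"be":42,"utj":18,"vr":52},"zux":71}
After op 7 (remove /jee/0): {"f":[52,26],"jee":[84,19],"t":{"be":42,"utj":18,"vr":52},"zux":71}
After op 8 (replace /f 68): {"f":68,"jee":[84,19],"t":{"be":42,"utj":18,"vr":52},"zux":71}
After op 9 (remove /t/be): {"f":68,"jee":[84,19],"t":{"utj":18,"vr":52},"zux":71}
After op 10 (remove /t): {"f":68,"jee":[84,19],"zux":71}
After op 11 (add /jee 68): {"f":68,"jee":68,"zux":71}
After op 12 (add /f 80): {"f":80,"jee":68,"zux":71}
After op 13 (add /tl 28): {"f":80,"jee":68,"tl":28,"zux":71}
After op 14 (replace /tl 53): {"f":80,"jee":68,"tl":53,"zux":71}
After op 15 (add /ir 74): {"f":80,"ir":74,"jee":68,"tl":53,"zux":71}
After op 16 (add /tl 38): {"f":80,"ir":74,"jee":68,"tl":38,"zux":71}
After op 17 (remove /ir): {"f":80,"jee":68,"tl":38,"zux":71}
After op 18 (add /prr 56): {"f":80,"jee":68,"prr":56,"tl":38,"zux":71}
After op 19 (add /jee 18): {"f":80,"jee":18,"prr":56,"tl":38,"zux":71}
After op 20 (replace /prr 38): {"f":80,"jee":18,"prr":38,"tl":38,"zux":71}
Size at the root: 5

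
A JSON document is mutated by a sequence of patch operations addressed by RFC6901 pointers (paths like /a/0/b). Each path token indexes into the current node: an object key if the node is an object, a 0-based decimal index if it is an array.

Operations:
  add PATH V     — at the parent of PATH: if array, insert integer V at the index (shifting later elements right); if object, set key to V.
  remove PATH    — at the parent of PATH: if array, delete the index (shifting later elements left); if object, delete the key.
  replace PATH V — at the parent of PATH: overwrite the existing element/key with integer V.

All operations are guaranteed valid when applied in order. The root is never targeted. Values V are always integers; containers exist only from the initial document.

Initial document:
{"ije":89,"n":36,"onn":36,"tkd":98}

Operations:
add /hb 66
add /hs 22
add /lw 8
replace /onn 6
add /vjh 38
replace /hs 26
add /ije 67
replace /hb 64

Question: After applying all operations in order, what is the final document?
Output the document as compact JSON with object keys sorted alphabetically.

Answer: {"hb":64,"hs":26,"ije":67,"lw":8,"n":36,"onn":6,"tkd":98,"vjh":38}

Derivation:
After op 1 (add /hb 66): {"hb":66,"ije":89,"n":36,"onn":36,"tkd":98}
After op 2 (add /hs 22): {"hb":66,"hs":22,"ije":89,"n":36,"onn":36,"tkd":98}
After op 3 (add /lw 8): {"hb":66,"hs":22,"ije":89,"lw":8,"n":36,"onn":36,"tkd":98}
After op 4 (replace /onn 6): {"hb":66,"hs":22,"ije":89,"lw":8,"n":36,"onn":6,"tkd":98}
After op 5 (add /vjh 38): {"hb":66,"hs":22,"ije":89,"lw":8,"n":36,"onn":6,"tkd":98,"vjh":38}
After op 6 (replace /hs 26): {"hb":66,"hs":26,"ije":89,"lw":8,"n":36,"onn":6,"tkd":98,"vjh":38}
After op 7 (add /ije 67): {"hb":66,"hs":26,"ije":67,"lw":8,"n":36,"onn":6,"tkd":98,"vjh":38}
After op 8 (replace /hb 64): {"hb":64,"hs":26,"ije":67,"lw":8,"n":36,"onn":6,"tkd":98,"vjh":38}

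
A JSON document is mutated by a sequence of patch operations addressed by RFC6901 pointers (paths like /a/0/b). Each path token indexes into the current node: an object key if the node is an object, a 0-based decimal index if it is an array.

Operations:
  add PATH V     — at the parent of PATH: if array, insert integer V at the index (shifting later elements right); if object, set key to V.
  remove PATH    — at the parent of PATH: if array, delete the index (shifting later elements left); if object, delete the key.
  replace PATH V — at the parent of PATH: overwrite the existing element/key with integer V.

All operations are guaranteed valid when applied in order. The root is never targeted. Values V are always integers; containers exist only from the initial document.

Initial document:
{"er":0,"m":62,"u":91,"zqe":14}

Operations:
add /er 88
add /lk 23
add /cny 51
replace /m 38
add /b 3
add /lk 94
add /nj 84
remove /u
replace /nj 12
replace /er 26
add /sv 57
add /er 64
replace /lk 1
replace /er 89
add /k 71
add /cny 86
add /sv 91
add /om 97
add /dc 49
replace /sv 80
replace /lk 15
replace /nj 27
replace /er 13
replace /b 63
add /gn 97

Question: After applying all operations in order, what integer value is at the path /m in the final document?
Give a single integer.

After op 1 (add /er 88): {"er":88,"m":62,"u":91,"zqe":14}
After op 2 (add /lk 23): {"er":88,"lk":23,"m":62,"u":91,"zqe":14}
After op 3 (add /cny 51): {"cny":51,"er":88,"lk":23,"m":62,"u":91,"zqe":14}
After op 4 (replace /m 38): {"cny":51,"er":88,"lk":23,"m":38,"u":91,"zqe":14}
After op 5 (add /b 3): {"b":3,"cny":51,"er":88,"lk":23,"m":38,"u":91,"zqe":14}
After op 6 (add /lk 94): {"b":3,"cny":51,"er":88,"lk":94,"m":38,"u":91,"zqe":14}
After op 7 (add /nj 84): {"b":3,"cny":51,"er":88,"lk":94,"m":38,"nj":84,"u":91,"zqe":14}
After op 8 (remove /u): {"b":3,"cny":51,"er":88,"lk":94,"m":38,"nj":84,"zqe":14}
After op 9 (replace /nj 12): {"b":3,"cny":51,"er":88,"lk":94,"m":38,"nj":12,"zqe":14}
After op 10 (replace /er 26): {"b":3,"cny":51,"er":26,"lk":94,"m":38,"nj":12,"zqe":14}
After op 11 (add /sv 57): {"b":3,"cny":51,"er":26,"lk":94,"m":38,"nj":12,"sv":57,"zqe":14}
After op 12 (add /er 64): {"b":3,"cny":51,"er":64,"lk":94,"m":38,"nj":12,"sv":57,"zqe":14}
After op 13 (replace /lk 1): {"b":3,"cny":51,"er":64,"lk":1,"m":38,"nj":12,"sv":57,"zqe":14}
After op 14 (replace /er 89): {"b":3,"cny":51,"er":89,"lk":1,"m":38,"nj":12,"sv":57,"zqe":14}
After op 15 (add /k 71): {"b":3,"cny":51,"er":89,"k":71,"lk":1,"m":38,"nj":12,"sv":57,"zqe":14}
After op 16 (add /cny 86): {"b":3,"cny":86,"er":89,"k":71,"lk":1,"m":38,"nj":12,"sv":57,"zqe":14}
After op 17 (add /sv 91): {"b":3,"cny":86,"er":89,"k":71,"lk":1,"m":38,"nj":12,"sv":91,"zqe":14}
After op 18 (add /om 97): {"b":3,"cny":86,"er":89,"k":71,"lk":1,"m":38,"nj":12,"om":97,"sv":91,"zqe":14}
After op 19 (add /dc 49): {"b":3,"cny":86,"dc":49,"er":89,"k":71,"lk":1,"m":38,"nj":12,"om":97,"sv":91,"zqe":14}
After op 20 (replace /sv 80): {"b":3,"cny":86,"dc":49,"er":89,"k":71,"lk":1,"m":38,"nj":12,"om":97,"sv":80,"zqe":14}
After op 21 (replace /lk 15): {"b":3,"cny":86,"dc":49,"er":89,"k":71,"lk":15,"m":38,"nj":12,"om":97,"sv":80,"zqe":14}
After op 22 (replace /nj 27): {"b":3,"cny":86,"dc":49,"er":89,"k":71,"lk":15,"m":38,"nj":27,"om":97,"sv":80,"zqe":14}
After op 23 (replace /er 13): {"b":3,"cny":86,"dc":49,"er":13,"k":71,"lk":15,"m":38,"nj":27,"om":97,"sv":80,"zqe":14}
After op 24 (replace /b 63): {"b":63,"cny":86,"dc":49,"er":13,"k":71,"lk":15,"m":38,"nj":27,"om":97,"sv":80,"zqe":14}
After op 25 (add /gn 97): {"b":63,"cny":86,"dc":49,"er":13,"gn":97,"k":71,"lk":15,"m":38,"nj":27,"om":97,"sv":80,"zqe":14}
Value at /m: 38

Answer: 38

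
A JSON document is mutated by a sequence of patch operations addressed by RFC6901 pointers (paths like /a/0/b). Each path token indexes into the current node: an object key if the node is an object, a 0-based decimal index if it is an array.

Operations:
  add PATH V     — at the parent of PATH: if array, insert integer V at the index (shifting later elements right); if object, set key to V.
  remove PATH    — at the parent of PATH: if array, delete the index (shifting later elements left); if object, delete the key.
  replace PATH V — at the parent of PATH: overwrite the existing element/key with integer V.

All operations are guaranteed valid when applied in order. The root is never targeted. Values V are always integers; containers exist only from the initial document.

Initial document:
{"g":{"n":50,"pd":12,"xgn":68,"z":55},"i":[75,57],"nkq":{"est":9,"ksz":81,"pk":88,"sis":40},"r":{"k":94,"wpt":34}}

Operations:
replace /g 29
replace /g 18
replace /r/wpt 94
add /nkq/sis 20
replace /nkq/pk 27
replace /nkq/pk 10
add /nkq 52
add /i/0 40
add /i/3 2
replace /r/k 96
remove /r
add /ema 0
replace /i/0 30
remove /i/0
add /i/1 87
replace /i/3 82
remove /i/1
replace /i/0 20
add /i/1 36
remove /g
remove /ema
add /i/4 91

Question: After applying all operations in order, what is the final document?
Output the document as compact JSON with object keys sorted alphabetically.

After op 1 (replace /g 29): {"g":29,"i":[75,57],"nkq":{"est":9,"ksz":81,"pk":88,"sis":40},"r":{"k":94,"wpt":34}}
After op 2 (replace /g 18): {"g":18,"i":[75,57],"nkq":{"est":9,"ksz":81,"pk":88,"sis":40},"r":{"k":94,"wpt":34}}
After op 3 (replace /r/wpt 94): {"g":18,"i":[75,57],"nkq":{"est":9,"ksz":81,"pk":88,"sis":40},"r":{"k":94,"wpt":94}}
After op 4 (add /nkq/sis 20): {"g":18,"i":[75,57],"nkq":{"est":9,"ksz":81,"pk":88,"sis":20},"r":{"k":94,"wpt":94}}
After op 5 (replace /nkq/pk 27): {"g":18,"i":[75,57],"nkq":{"est":9,"ksz":81,"pk":27,"sis":20},"r":{"k":94,"wpt":94}}
After op 6 (replace /nkq/pk 10): {"g":18,"i":[75,57],"nkq":{"est":9,"ksz":81,"pk":10,"sis":20},"r":{"k":94,"wpt":94}}
After op 7 (add /nkq 52): {"g":18,"i":[75,57],"nkq":52,"r":{"k":94,"wpt":94}}
After op 8 (add /i/0 40): {"g":18,"i":[40,75,57],"nkq":52,"r":{"k":94,"wpt":94}}
After op 9 (add /i/3 2): {"g":18,"i":[40,75,57,2],"nkq":52,"r":{"k":94,"wpt":94}}
After op 10 (replace /r/k 96): {"g":18,"i":[40,75,57,2],"nkq":52,"r":{"k":96,"wpt":94}}
After op 11 (remove /r): {"g":18,"i":[40,75,57,2],"nkq":52}
After op 12 (add /ema 0): {"ema":0,"g":18,"i":[40,75,57,2],"nkq":52}
After op 13 (replace /i/0 30): {"ema":0,"g":18,"i":[30,75,57,2],"nkq":52}
After op 14 (remove /i/0): {"ema":0,"g":18,"i":[75,57,2],"nkq":52}
After op 15 (add /i/1 87): {"ema":0,"g":18,"i":[75,87,57,2],"nkq":52}
After op 16 (replace /i/3 82): {"ema":0,"g":18,"i":[75,87,57,82],"nkq":52}
After op 17 (remove /i/1): {"ema":0,"g":18,"i":[75,57,82],"nkq":52}
After op 18 (replace /i/0 20): {"ema":0,"g":18,"i":[20,57,82],"nkq":52}
After op 19 (add /i/1 36): {"ema":0,"g":18,"i":[20,36,57,82],"nkq":52}
After op 20 (remove /g): {"ema":0,"i":[20,36,57,82],"nkq":52}
After op 21 (remove /ema): {"i":[20,36,57,82],"nkq":52}
After op 22 (add /i/4 91): {"i":[20,36,57,82,91],"nkq":52}

Answer: {"i":[20,36,57,82,91],"nkq":52}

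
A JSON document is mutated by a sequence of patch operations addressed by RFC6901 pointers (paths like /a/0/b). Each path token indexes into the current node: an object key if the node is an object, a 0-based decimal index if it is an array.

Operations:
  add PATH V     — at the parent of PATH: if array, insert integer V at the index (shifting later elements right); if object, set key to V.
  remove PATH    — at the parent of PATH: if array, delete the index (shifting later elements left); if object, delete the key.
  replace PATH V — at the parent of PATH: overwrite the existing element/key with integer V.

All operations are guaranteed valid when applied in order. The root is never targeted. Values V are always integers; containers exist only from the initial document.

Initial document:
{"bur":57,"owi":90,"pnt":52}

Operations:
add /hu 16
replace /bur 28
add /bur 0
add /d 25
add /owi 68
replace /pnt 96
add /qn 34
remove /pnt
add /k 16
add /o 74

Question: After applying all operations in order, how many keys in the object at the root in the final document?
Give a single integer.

Answer: 7

Derivation:
After op 1 (add /hu 16): {"bur":57,"hu":16,"owi":90,"pnt":52}
After op 2 (replace /bur 28): {"bur":28,"hu":16,"owi":90,"pnt":52}
After op 3 (add /bur 0): {"bur":0,"hu":16,"owi":90,"pnt":52}
After op 4 (add /d 25): {"bur":0,"d":25,"hu":16,"owi":90,"pnt":52}
After op 5 (add /owi 68): {"bur":0,"d":25,"hu":16,"owi":68,"pnt":52}
After op 6 (replace /pnt 96): {"bur":0,"d":25,"hu":16,"owi":68,"pnt":96}
After op 7 (add /qn 34): {"bur":0,"d":25,"hu":16,"owi":68,"pnt":96,"qn":34}
After op 8 (remove /pnt): {"bur":0,"d":25,"hu":16,"owi":68,"qn":34}
After op 9 (add /k 16): {"bur":0,"d":25,"hu":16,"k":16,"owi":68,"qn":34}
After op 10 (add /o 74): {"bur":0,"d":25,"hu":16,"k":16,"o":74,"owi":68,"qn":34}
Size at the root: 7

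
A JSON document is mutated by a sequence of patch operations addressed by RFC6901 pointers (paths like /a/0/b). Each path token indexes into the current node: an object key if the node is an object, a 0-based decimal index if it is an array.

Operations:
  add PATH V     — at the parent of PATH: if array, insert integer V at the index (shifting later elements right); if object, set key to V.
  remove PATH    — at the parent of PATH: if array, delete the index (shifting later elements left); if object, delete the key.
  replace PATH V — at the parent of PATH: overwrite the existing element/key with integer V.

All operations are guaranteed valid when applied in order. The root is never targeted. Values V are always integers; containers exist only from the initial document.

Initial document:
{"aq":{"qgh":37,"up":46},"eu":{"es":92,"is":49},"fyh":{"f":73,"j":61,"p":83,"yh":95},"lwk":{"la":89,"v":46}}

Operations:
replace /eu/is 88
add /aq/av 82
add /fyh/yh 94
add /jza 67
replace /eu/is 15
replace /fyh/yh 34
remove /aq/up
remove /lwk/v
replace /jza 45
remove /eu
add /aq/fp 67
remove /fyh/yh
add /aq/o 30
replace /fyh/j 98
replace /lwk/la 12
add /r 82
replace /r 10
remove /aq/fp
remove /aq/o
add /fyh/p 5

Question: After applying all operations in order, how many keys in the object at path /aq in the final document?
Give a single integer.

After op 1 (replace /eu/is 88): {"aq":{"qgh":37,"up":46},"eu":{"es":92,"is":88},"fyh":{"f":73,"j":61,"p":83,"yh":95},"lwk":{"la":89,"v":46}}
After op 2 (add /aq/av 82): {"aq":{"av":82,"qgh":37,"up":46},"eu":{"es":92,"is":88},"fyh":{"f":73,"j":61,"p":83,"yh":95},"lwk":{"la":89,"v":46}}
After op 3 (add /fyh/yh 94): {"aq":{"av":82,"qgh":37,"up":46},"eu":{"es":92,"is":88},"fyh":{"f":73,"j":61,"p":83,"yh":94},"lwk":{"la":89,"v":46}}
After op 4 (add /jza 67): {"aq":{"av":82,"qgh":37,"up":46},"eu":{"es":92,"is":88},"fyh":{"f":73,"j":61,"p":83,"yh":94},"jza":67,"lwk":{"la":89,"v":46}}
After op 5 (replace /eu/is 15): {"aq":{"av":82,"qgh":37,"up":46},"eu":{"es":92,"is":15},"fyh":{"f":73,"j":61,"p":83,"yh":94},"jza":67,"lwk":{"la":89,"v":46}}
After op 6 (replace /fyh/yh 34): {"aq":{"av":82,"qgh":37,"up":46},"eu":{"es":92,"is":15},"fyh":{"f":73,"j":61,"p":83,"yh":34},"jza":67,"lwk":{"la":89,"v":46}}
After op 7 (remove /aq/up): {"aq":{"av":82,"qgh":37},"eu":{"es":92,"is":15},"fyh":{"f":73,"j":61,"p":83,"yh":34},"jza":67,"lwk":{"la":89,"v":46}}
After op 8 (remove /lwk/v): {"aq":{"av":82,"qgh":37},"eu":{"es":92,"is":15},"fyh":{"f":73,"j":61,"p":83,"yh":34},"jza":67,"lwk":{"la":89}}
After op 9 (replace /jza 45): {"aq":{"av":82,"qgh":37},"eu":{"es":92,"is":15},"fyh":{"f":73,"j":61,"p":83,"yh":34},"jza":45,"lwk":{"la":89}}
After op 10 (remove /eu): {"aq":{"av":82,"qgh":37},"fyh":{"f":73,"j":61,"p":83,"yh":34},"jza":45,"lwk":{"la":89}}
After op 11 (add /aq/fp 67): {"aq":{"av":82,"fp":67,"qgh":37},"fyh":{"f":73,"j":61,"p":83,"yh":34},"jza":45,"lwk":{"la":89}}
After op 12 (remove /fyh/yh): {"aq":{"av":82,"fp":67,"qgh":37},"fyh":{"f":73,"j":61,"p":83},"jza":45,"lwk":{"la":89}}
After op 13 (add /aq/o 30): {"aq":{"av":82,"fp":67,"o":30,"qgh":37},"fyh":{"f":73,"j":61,"p":83},"jza":45,"lwk":{"la":89}}
After op 14 (replace /fyh/j 98): {"aq":{"av":82,"fp":67,"o":30,"qgh":37},"fyh":{"f":73,"j":98,"p":83},"jza":45,"lwk":{"la":89}}
After op 15 (replace /lwk/la 12): {"aq":{"av":82,"fp":67,"o":30,"qgh":37},"fyh":{"f":73,"j":98,"p":83},"jza":45,"lwk":{"la":12}}
After op 16 (add /r 82): {"aq":{"av":82,"fp":67,"o":30,"qgh":37},"fyh":{"f":73,"j":98,"p":83},"jza":45,"lwk":{"la":12},"r":82}
After op 17 (replace /r 10): {"aq":{"av":82,"fp":67,"o":30,"qgh":37},"fyh":{"f":73,"j":98,"p":83},"jza":45,"lwk":{"la":12},"r":10}
After op 18 (remove /aq/fp): {"aq":{"av":82,"o":30,"qgh":37},"fyh":{"f":73,"j":98,"p":83},"jza":45,"lwk":{"la":12},"r":10}
After op 19 (remove /aq/o): {"aq":{"av":82,"qgh":37},"fyh":{"f":73,"j":98,"p":83},"jza":45,"lwk":{"la":12},"r":10}
After op 20 (add /fyh/p 5): {"aq":{"av":82,"qgh":37},"fyh":{"f":73,"j":98,"p":5},"jza":45,"lwk":{"la":12},"r":10}
Size at path /aq: 2

Answer: 2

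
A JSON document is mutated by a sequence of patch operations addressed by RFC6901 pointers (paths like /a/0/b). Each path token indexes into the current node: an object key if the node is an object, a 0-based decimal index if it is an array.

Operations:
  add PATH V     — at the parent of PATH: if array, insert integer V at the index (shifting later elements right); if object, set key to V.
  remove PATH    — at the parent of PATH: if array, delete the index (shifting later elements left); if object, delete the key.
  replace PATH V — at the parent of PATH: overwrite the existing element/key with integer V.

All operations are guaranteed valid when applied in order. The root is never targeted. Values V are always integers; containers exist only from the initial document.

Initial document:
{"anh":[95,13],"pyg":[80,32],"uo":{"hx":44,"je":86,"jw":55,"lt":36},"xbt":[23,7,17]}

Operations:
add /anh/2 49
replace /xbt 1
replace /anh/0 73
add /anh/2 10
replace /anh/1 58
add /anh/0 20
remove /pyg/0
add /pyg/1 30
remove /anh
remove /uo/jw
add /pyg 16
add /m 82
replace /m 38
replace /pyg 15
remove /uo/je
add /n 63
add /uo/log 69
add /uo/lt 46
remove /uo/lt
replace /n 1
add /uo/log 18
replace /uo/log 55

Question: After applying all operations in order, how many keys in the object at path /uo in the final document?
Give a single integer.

Answer: 2

Derivation:
After op 1 (add /anh/2 49): {"anh":[95,13,49],"pyg":[80,32],"uo":{"hx":44,"je":86,"jw":55,"lt":36},"xbt":[23,7,17]}
After op 2 (replace /xbt 1): {"anh":[95,13,49],"pyg":[80,32],"uo":{"hx":44,"je":86,"jw":55,"lt":36},"xbt":1}
After op 3 (replace /anh/0 73): {"anh":[73,13,49],"pyg":[80,32],"uo":{"hx":44,"je":86,"jw":55,"lt":36},"xbt":1}
After op 4 (add /anh/2 10): {"anh":[73,13,10,49],"pyg":[80,32],"uo":{"hx":44,"je":86,"jw":55,"lt":36},"xbt":1}
After op 5 (replace /anh/1 58): {"anh":[73,58,10,49],"pyg":[80,32],"uo":{"hx":44,"je":86,"jw":55,"lt":36},"xbt":1}
After op 6 (add /anh/0 20): {"anh":[20,73,58,10,49],"pyg":[80,32],"uo":{"hx":44,"je":86,"jw":55,"lt":36},"xbt":1}
After op 7 (remove /pyg/0): {"anh":[20,73,58,10,49],"pyg":[32],"uo":{"hx":44,"je":86,"jw":55,"lt":36},"xbt":1}
After op 8 (add /pyg/1 30): {"anh":[20,73,58,10,49],"pyg":[32,30],"uo":{"hx":44,"je":86,"jw":55,"lt":36},"xbt":1}
After op 9 (remove /anh): {"pyg":[32,30],"uo":{"hx":44,"je":86,"jw":55,"lt":36},"xbt":1}
After op 10 (remove /uo/jw): {"pyg":[32,30],"uo":{"hx":44,"je":86,"lt":36},"xbt":1}
After op 11 (add /pyg 16): {"pyg":16,"uo":{"hx":44,"je":86,"lt":36},"xbt":1}
After op 12 (add /m 82): {"m":82,"pyg":16,"uo":{"hx":44,"je":86,"lt":36},"xbt":1}
After op 13 (replace /m 38): {"m":38,"pyg":16,"uo":{"hx":44,"je":86,"lt":36},"xbt":1}
After op 14 (replace /pyg 15): {"m":38,"pyg":15,"uo":{"hx":44,"je":86,"lt":36},"xbt":1}
After op 15 (remove /uo/je): {"m":38,"pyg":15,"uo":{"hx":44,"lt":36},"xbt":1}
After op 16 (add /n 63): {"m":38,"n":63,"pyg":15,"uo":{"hx":44,"lt":36},"xbt":1}
After op 17 (add /uo/log 69): {"m":38,"n":63,"pyg":15,"uo":{"hx":44,"log":69,"lt":36},"xbt":1}
After op 18 (add /uo/lt 46): {"m":38,"n":63,"pyg":15,"uo":{"hx":44,"log":69,"lt":46},"xbt":1}
After op 19 (remove /uo/lt): {"m":38,"n":63,"pyg":15,"uo":{"hx":44,"log":69},"xbt":1}
After op 20 (replace /n 1): {"m":38,"n":1,"pyg":15,"uo":{"hx":44,"log":69},"xbt":1}
After op 21 (add /uo/log 18): {"m":38,"n":1,"pyg":15,"uo":{"hx":44,"log":18},"xbt":1}
After op 22 (replace /uo/log 55): {"m":38,"n":1,"pyg":15,"uo":{"hx":44,"log":55},"xbt":1}
Size at path /uo: 2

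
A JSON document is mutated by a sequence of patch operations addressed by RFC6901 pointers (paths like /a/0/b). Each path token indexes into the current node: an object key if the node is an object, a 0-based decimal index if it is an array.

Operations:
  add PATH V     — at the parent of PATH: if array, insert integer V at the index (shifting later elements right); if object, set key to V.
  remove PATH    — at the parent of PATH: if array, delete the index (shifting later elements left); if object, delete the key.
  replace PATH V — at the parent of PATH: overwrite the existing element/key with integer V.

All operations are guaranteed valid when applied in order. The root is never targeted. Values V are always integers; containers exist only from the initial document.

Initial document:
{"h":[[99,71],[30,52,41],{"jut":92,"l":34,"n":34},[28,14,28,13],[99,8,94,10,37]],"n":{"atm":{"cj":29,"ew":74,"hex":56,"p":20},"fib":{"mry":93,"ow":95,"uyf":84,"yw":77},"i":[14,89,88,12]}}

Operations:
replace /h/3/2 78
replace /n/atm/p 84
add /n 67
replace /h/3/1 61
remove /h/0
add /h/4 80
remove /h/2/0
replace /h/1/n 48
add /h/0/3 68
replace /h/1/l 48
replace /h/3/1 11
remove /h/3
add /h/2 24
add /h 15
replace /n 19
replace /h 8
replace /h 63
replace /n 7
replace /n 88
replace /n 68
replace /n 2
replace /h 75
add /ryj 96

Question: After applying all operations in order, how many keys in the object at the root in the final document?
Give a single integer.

After op 1 (replace /h/3/2 78): {"h":[[99,71],[30,52,41],{"jut":92,"l":34,"n":34},[28,14,78,13],[99,8,94,10,37]],"n":{"atm":{"cj":29,"ew":74,"hex":56,"p":20},"fib":{"mry":93,"ow":95,"uyf":84,"yw":77},"i":[14,89,88,12]}}
After op 2 (replace /n/atm/p 84): {"h":[[99,71],[30,52,41],{"jut":92,"l":34,"n":34},[28,14,78,13],[99,8,94,10,37]],"n":{"atm":{"cj":29,"ew":74,"hex":56,"p":84},"fib":{"mry":93,"ow":95,"uyf":84,"yw":77},"i":[14,89,88,12]}}
After op 3 (add /n 67): {"h":[[99,71],[30,52,41],{"jut":92,"l":34,"n":34},[28,14,78,13],[99,8,94,10,37]],"n":67}
After op 4 (replace /h/3/1 61): {"h":[[99,71],[30,52,41],{"jut":92,"l":34,"n":34},[28,61,78,13],[99,8,94,10,37]],"n":67}
After op 5 (remove /h/0): {"h":[[30,52,41],{"jut":92,"l":34,"n":34},[28,61,78,13],[99,8,94,10,37]],"n":67}
After op 6 (add /h/4 80): {"h":[[30,52,41],{"jut":92,"l":34,"n":34},[28,61,78,13],[99,8,94,10,37],80],"n":67}
After op 7 (remove /h/2/0): {"h":[[30,52,41],{"jut":92,"l":34,"n":34},[61,78,13],[99,8,94,10,37],80],"n":67}
After op 8 (replace /h/1/n 48): {"h":[[30,52,41],{"jut":92,"l":34,"n":48},[61,78,13],[99,8,94,10,37],80],"n":67}
After op 9 (add /h/0/3 68): {"h":[[30,52,41,68],{"jut":92,"l":34,"n":48},[61,78,13],[99,8,94,10,37],80],"n":67}
After op 10 (replace /h/1/l 48): {"h":[[30,52,41,68],{"jut":92,"l":48,"n":48},[61,78,13],[99,8,94,10,37],80],"n":67}
After op 11 (replace /h/3/1 11): {"h":[[30,52,41,68],{"jut":92,"l":48,"n":48},[61,78,13],[99,11,94,10,37],80],"n":67}
After op 12 (remove /h/3): {"h":[[30,52,41,68],{"jut":92,"l":48,"n":48},[61,78,13],80],"n":67}
After op 13 (add /h/2 24): {"h":[[30,52,41,68],{"jut":92,"l":48,"n":48},24,[61,78,13],80],"n":67}
After op 14 (add /h 15): {"h":15,"n":67}
After op 15 (replace /n 19): {"h":15,"n":19}
After op 16 (replace /h 8): {"h":8,"n":19}
After op 17 (replace /h 63): {"h":63,"n":19}
After op 18 (replace /n 7): {"h":63,"n":7}
After op 19 (replace /n 88): {"h":63,"n":88}
After op 20 (replace /n 68): {"h":63,"n":68}
After op 21 (replace /n 2): {"h":63,"n":2}
After op 22 (replace /h 75): {"h":75,"n":2}
After op 23 (add /ryj 96): {"h":75,"n":2,"ryj":96}
Size at the root: 3

Answer: 3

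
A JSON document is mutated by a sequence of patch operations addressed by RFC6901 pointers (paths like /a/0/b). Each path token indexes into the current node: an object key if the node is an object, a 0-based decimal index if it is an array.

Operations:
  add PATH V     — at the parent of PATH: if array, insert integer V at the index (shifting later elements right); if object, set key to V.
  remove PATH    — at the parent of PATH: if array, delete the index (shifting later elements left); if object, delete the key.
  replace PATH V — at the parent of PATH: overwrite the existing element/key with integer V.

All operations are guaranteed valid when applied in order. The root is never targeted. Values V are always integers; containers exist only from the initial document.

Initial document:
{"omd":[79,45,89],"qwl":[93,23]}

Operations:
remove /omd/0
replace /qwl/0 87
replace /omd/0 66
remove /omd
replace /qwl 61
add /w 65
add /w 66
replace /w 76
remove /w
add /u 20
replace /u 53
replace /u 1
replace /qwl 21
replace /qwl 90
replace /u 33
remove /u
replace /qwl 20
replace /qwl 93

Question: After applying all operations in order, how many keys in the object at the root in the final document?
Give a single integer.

Answer: 1

Derivation:
After op 1 (remove /omd/0): {"omd":[45,89],"qwl":[93,23]}
After op 2 (replace /qwl/0 87): {"omd":[45,89],"qwl":[87,23]}
After op 3 (replace /omd/0 66): {"omd":[66,89],"qwl":[87,23]}
After op 4 (remove /omd): {"qwl":[87,23]}
After op 5 (replace /qwl 61): {"qwl":61}
After op 6 (add /w 65): {"qwl":61,"w":65}
After op 7 (add /w 66): {"qwl":61,"w":66}
After op 8 (replace /w 76): {"qwl":61,"w":76}
After op 9 (remove /w): {"qwl":61}
After op 10 (add /u 20): {"qwl":61,"u":20}
After op 11 (replace /u 53): {"qwl":61,"u":53}
After op 12 (replace /u 1): {"qwl":61,"u":1}
After op 13 (replace /qwl 21): {"qwl":21,"u":1}
After op 14 (replace /qwl 90): {"qwl":90,"u":1}
After op 15 (replace /u 33): {"qwl":90,"u":33}
After op 16 (remove /u): {"qwl":90}
After op 17 (replace /qwl 20): {"qwl":20}
After op 18 (replace /qwl 93): {"qwl":93}
Size at the root: 1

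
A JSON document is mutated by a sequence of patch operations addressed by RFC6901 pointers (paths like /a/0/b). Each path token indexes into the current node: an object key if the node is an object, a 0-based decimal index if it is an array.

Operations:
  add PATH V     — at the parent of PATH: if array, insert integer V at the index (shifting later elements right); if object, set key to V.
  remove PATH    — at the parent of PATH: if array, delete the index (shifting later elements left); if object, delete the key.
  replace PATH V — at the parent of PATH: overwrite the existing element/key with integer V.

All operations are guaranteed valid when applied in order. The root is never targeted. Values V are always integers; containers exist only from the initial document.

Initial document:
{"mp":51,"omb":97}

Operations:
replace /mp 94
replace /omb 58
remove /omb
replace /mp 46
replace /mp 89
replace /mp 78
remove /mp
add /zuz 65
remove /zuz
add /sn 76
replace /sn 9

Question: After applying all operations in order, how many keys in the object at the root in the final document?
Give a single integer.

After op 1 (replace /mp 94): {"mp":94,"omb":97}
After op 2 (replace /omb 58): {"mp":94,"omb":58}
After op 3 (remove /omb): {"mp":94}
After op 4 (replace /mp 46): {"mp":46}
After op 5 (replace /mp 89): {"mp":89}
After op 6 (replace /mp 78): {"mp":78}
After op 7 (remove /mp): {}
After op 8 (add /zuz 65): {"zuz":65}
After op 9 (remove /zuz): {}
After op 10 (add /sn 76): {"sn":76}
After op 11 (replace /sn 9): {"sn":9}
Size at the root: 1

Answer: 1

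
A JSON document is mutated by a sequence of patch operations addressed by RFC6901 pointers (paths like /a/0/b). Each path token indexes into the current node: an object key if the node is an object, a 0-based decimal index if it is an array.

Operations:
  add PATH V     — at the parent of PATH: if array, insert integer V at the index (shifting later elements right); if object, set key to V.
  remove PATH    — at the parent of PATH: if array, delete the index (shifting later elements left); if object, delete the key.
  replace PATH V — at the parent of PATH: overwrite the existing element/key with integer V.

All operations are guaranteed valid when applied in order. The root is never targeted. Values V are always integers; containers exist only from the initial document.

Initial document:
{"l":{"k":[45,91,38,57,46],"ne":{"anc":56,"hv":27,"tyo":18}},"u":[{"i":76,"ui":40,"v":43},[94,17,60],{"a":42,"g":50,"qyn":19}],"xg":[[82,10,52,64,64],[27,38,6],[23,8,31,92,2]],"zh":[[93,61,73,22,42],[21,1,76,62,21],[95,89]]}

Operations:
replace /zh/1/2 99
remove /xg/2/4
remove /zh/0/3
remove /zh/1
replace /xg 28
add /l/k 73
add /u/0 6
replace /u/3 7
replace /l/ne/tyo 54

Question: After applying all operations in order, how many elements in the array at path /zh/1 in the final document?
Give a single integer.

After op 1 (replace /zh/1/2 99): {"l":{"k":[45,91,38,57,46],"ne":{"anc":56,"hv":27,"tyo":18}},"u":[{"i":76,"ui":40,"v":43},[94,17,60],{"a":42,"g":50,"qyn":19}],"xg":[[82,10,52,64,64],[27,38,6],[23,8,31,92,2]],"zh":[[93,61,73,22,42],[21,1,99,62,21],[95,89]]}
After op 2 (remove /xg/2/4): {"l":{"k":[45,91,38,57,46],"ne":{"anc":56,"hv":27,"tyo":18}},"u":[{"i":76,"ui":40,"v":43},[94,17,60],{"a":42,"g":50,"qyn":19}],"xg":[[82,10,52,64,64],[27,38,6],[23,8,31,92]],"zh":[[93,61,73,22,42],[21,1,99,62,21],[95,89]]}
After op 3 (remove /zh/0/3): {"l":{"k":[45,91,38,57,46],"ne":{"anc":56,"hv":27,"tyo":18}},"u":[{"i":76,"ui":40,"v":43},[94,17,60],{"a":42,"g":50,"qyn":19}],"xg":[[82,10,52,64,64],[27,38,6],[23,8,31,92]],"zh":[[93,61,73,42],[21,1,99,62,21],[95,89]]}
After op 4 (remove /zh/1): {"l":{"k":[45,91,38,57,46],"ne":{"anc":56,"hv":27,"tyo":18}},"u":[{"i":76,"ui":40,"v":43},[94,17,60],{"a":42,"g":50,"qyn":19}],"xg":[[82,10,52,64,64],[27,38,6],[23,8,31,92]],"zh":[[93,61,73,42],[95,89]]}
After op 5 (replace /xg 28): {"l":{"k":[45,91,38,57,46],"ne":{"anc":56,"hv":27,"tyo":18}},"u":[{"i":76,"ui":40,"v":43},[94,17,60],{"a":42,"g":50,"qyn":19}],"xg":28,"zh":[[93,61,73,42],[95,89]]}
After op 6 (add /l/k 73): {"l":{"k":73,"ne":{"anc":56,"hv":27,"tyo":18}},"u":[{"i":76,"ui":40,"v":43},[94,17,60],{"a":42,"g":50,"qyn":19}],"xg":28,"zh":[[93,61,73,42],[95,89]]}
After op 7 (add /u/0 6): {"l":{"k":73,"ne":{"anc":56,"hv":27,"tyo":18}},"u":[6,{"i":76,"ui":40,"v":43},[94,17,60],{"a":42,"g":50,"qyn":19}],"xg":28,"zh":[[93,61,73,42],[95,89]]}
After op 8 (replace /u/3 7): {"l":{"k":73,"ne":{"anc":56,"hv":27,"tyo":18}},"u":[6,{"i":76,"ui":40,"v":43},[94,17,60],7],"xg":28,"zh":[[93,61,73,42],[95,89]]}
After op 9 (replace /l/ne/tyo 54): {"l":{"k":73,"ne":{"anc":56,"hv":27,"tyo":54}},"u":[6,{"i":76,"ui":40,"v":43},[94,17,60],7],"xg":28,"zh":[[93,61,73,42],[95,89]]}
Size at path /zh/1: 2

Answer: 2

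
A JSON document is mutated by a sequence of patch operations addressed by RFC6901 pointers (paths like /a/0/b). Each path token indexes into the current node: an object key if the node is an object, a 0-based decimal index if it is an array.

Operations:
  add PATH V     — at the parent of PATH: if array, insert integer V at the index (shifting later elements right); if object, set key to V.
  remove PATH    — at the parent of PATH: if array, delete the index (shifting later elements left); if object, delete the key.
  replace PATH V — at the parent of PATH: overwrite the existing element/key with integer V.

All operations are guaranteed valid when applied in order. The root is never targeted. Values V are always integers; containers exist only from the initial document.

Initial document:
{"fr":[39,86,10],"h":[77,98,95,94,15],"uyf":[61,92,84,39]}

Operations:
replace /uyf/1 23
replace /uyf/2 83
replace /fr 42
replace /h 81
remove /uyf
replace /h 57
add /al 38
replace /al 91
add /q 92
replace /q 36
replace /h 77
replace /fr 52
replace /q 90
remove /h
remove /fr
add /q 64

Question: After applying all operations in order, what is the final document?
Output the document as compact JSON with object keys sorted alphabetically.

After op 1 (replace /uyf/1 23): {"fr":[39,86,10],"h":[77,98,95,94,15],"uyf":[61,23,84,39]}
After op 2 (replace /uyf/2 83): {"fr":[39,86,10],"h":[77,98,95,94,15],"uyf":[61,23,83,39]}
After op 3 (replace /fr 42): {"fr":42,"h":[77,98,95,94,15],"uyf":[61,23,83,39]}
After op 4 (replace /h 81): {"fr":42,"h":81,"uyf":[61,23,83,39]}
After op 5 (remove /uyf): {"fr":42,"h":81}
After op 6 (replace /h 57): {"fr":42,"h":57}
After op 7 (add /al 38): {"al":38,"fr":42,"h":57}
After op 8 (replace /al 91): {"al":91,"fr":42,"h":57}
After op 9 (add /q 92): {"al":91,"fr":42,"h":57,"q":92}
After op 10 (replace /q 36): {"al":91,"fr":42,"h":57,"q":36}
After op 11 (replace /h 77): {"al":91,"fr":42,"h":77,"q":36}
After op 12 (replace /fr 52): {"al":91,"fr":52,"h":77,"q":36}
After op 13 (replace /q 90): {"al":91,"fr":52,"h":77,"q":90}
After op 14 (remove /h): {"al":91,"fr":52,"q":90}
After op 15 (remove /fr): {"al":91,"q":90}
After op 16 (add /q 64): {"al":91,"q":64}

Answer: {"al":91,"q":64}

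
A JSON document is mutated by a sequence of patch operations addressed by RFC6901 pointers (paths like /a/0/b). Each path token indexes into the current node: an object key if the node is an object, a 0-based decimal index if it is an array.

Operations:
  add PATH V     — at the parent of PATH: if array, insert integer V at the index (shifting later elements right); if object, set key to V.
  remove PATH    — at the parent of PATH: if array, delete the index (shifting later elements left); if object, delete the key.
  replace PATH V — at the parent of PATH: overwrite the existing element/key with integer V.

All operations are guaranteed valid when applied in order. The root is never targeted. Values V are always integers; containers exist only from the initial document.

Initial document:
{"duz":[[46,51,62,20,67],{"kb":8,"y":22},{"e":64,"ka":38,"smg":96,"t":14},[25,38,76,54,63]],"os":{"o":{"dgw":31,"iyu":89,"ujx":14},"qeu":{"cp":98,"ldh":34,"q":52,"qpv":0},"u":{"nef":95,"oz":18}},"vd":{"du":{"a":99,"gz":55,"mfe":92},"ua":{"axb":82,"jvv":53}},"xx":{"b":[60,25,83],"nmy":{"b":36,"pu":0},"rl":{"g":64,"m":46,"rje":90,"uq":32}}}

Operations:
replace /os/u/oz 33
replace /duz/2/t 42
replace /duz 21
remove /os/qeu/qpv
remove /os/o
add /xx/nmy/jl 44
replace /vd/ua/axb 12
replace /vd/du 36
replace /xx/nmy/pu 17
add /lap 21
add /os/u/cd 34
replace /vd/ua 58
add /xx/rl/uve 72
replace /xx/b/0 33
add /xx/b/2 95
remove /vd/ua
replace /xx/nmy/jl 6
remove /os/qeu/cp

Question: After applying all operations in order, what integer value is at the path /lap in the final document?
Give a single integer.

Answer: 21

Derivation:
After op 1 (replace /os/u/oz 33): {"duz":[[46,51,62,20,67],{"kb":8,"y":22},{"e":64,"ka":38,"smg":96,"t":14},[25,38,76,54,63]],"os":{"o":{"dgw":31,"iyu":89,"ujx":14},"qeu":{"cp":98,"ldh":34,"q":52,"qpv":0},"u":{"nef":95,"oz":33}},"vd":{"du":{"a":99,"gz":55,"mfe":92},"ua":{"axb":82,"jvv":53}},"xx":{"b":[60,25,83],"nmy":{"b":36,"pu":0},"rl":{"g":64,"m":46,"rje":90,"uq":32}}}
After op 2 (replace /duz/2/t 42): {"duz":[[46,51,62,20,67],{"kb":8,"y":22},{"e":64,"ka":38,"smg":96,"t":42},[25,38,76,54,63]],"os":{"o":{"dgw":31,"iyu":89,"ujx":14},"qeu":{"cp":98,"ldh":34,"q":52,"qpv":0},"u":{"nef":95,"oz":33}},"vd":{"du":{"a":99,"gz":55,"mfe":92},"ua":{"axb":82,"jvv":53}},"xx":{"b":[60,25,83],"nmy":{"b":36,"pu":0},"rl":{"g":64,"m":46,"rje":90,"uq":32}}}
After op 3 (replace /duz 21): {"duz":21,"os":{"o":{"dgw":31,"iyu":89,"ujx":14},"qeu":{"cp":98,"ldh":34,"q":52,"qpv":0},"u":{"nef":95,"oz":33}},"vd":{"du":{"a":99,"gz":55,"mfe":92},"ua":{"axb":82,"jvv":53}},"xx":{"b":[60,25,83],"nmy":{"b":36,"pu":0},"rl":{"g":64,"m":46,"rje":90,"uq":32}}}
After op 4 (remove /os/qeu/qpv): {"duz":21,"os":{"o":{"dgw":31,"iyu":89,"ujx":14},"qeu":{"cp":98,"ldh":34,"q":52},"u":{"nef":95,"oz":33}},"vd":{"du":{"a":99,"gz":55,"mfe":92},"ua":{"axb":82,"jvv":53}},"xx":{"b":[60,25,83],"nmy":{"b":36,"pu":0},"rl":{"g":64,"m":46,"rje":90,"uq":32}}}
After op 5 (remove /os/o): {"duz":21,"os":{"qeu":{"cp":98,"ldh":34,"q":52},"u":{"nef":95,"oz":33}},"vd":{"du":{"a":99,"gz":55,"mfe":92},"ua":{"axb":82,"jvv":53}},"xx":{"b":[60,25,83],"nmy":{"b":36,"pu":0},"rl":{"g":64,"m":46,"rje":90,"uq":32}}}
After op 6 (add /xx/nmy/jl 44): {"duz":21,"os":{"qeu":{"cp":98,"ldh":34,"q":52},"u":{"nef":95,"oz":33}},"vd":{"du":{"a":99,"gz":55,"mfe":92},"ua":{"axb":82,"jvv":53}},"xx":{"b":[60,25,83],"nmy":{"b":36,"jl":44,"pu":0},"rl":{"g":64,"m":46,"rje":90,"uq":32}}}
After op 7 (replace /vd/ua/axb 12): {"duz":21,"os":{"qeu":{"cp":98,"ldh":34,"q":52},"u":{"nef":95,"oz":33}},"vd":{"du":{"a":99,"gz":55,"mfe":92},"ua":{"axb":12,"jvv":53}},"xx":{"b":[60,25,83],"nmy":{"b":36,"jl":44,"pu":0},"rl":{"g":64,"m":46,"rje":90,"uq":32}}}
After op 8 (replace /vd/du 36): {"duz":21,"os":{"qeu":{"cp":98,"ldh":34,"q":52},"u":{"nef":95,"oz":33}},"vd":{"du":36,"ua":{"axb":12,"jvv":53}},"xx":{"b":[60,25,83],"nmy":{"b":36,"jl":44,"pu":0},"rl":{"g":64,"m":46,"rje":90,"uq":32}}}
After op 9 (replace /xx/nmy/pu 17): {"duz":21,"os":{"qeu":{"cp":98,"ldh":34,"q":52},"u":{"nef":95,"oz":33}},"vd":{"du":36,"ua":{"axb":12,"jvv":53}},"xx":{"b":[60,25,83],"nmy":{"b":36,"jl":44,"pu":17},"rl":{"g":64,"m":46,"rje":90,"uq":32}}}
After op 10 (add /lap 21): {"duz":21,"lap":21,"os":{"qeu":{"cp":98,"ldh":34,"q":52},"u":{"nef":95,"oz":33}},"vd":{"du":36,"ua":{"axb":12,"jvv":53}},"xx":{"b":[60,25,83],"nmy":{"b":36,"jl":44,"pu":17},"rl":{"g":64,"m":46,"rje":90,"uq":32}}}
After op 11 (add /os/u/cd 34): {"duz":21,"lap":21,"os":{"qeu":{"cp":98,"ldh":34,"q":52},"u":{"cd":34,"nef":95,"oz":33}},"vd":{"du":36,"ua":{"axb":12,"jvv":53}},"xx":{"b":[60,25,83],"nmy":{"b":36,"jl":44,"pu":17},"rl":{"g":64,"m":46,"rje":90,"uq":32}}}
After op 12 (replace /vd/ua 58): {"duz":21,"lap":21,"os":{"qeu":{"cp":98,"ldh":34,"q":52},"u":{"cd":34,"nef":95,"oz":33}},"vd":{"du":36,"ua":58},"xx":{"b":[60,25,83],"nmy":{"b":36,"jl":44,"pu":17},"rl":{"g":64,"m":46,"rje":90,"uq":32}}}
After op 13 (add /xx/rl/uve 72): {"duz":21,"lap":21,"os":{"qeu":{"cp":98,"ldh":34,"q":52},"u":{"cd":34,"nef":95,"oz":33}},"vd":{"du":36,"ua":58},"xx":{"b":[60,25,83],"nmy":{"b":36,"jl":44,"pu":17},"rl":{"g":64,"m":46,"rje":90,"uq":32,"uve":72}}}
After op 14 (replace /xx/b/0 33): {"duz":21,"lap":21,"os":{"qeu":{"cp":98,"ldh":34,"q":52},"u":{"cd":34,"nef":95,"oz":33}},"vd":{"du":36,"ua":58},"xx":{"b":[33,25,83],"nmy":{"b":36,"jl":44,"pu":17},"rl":{"g":64,"m":46,"rje":90,"uq":32,"uve":72}}}
After op 15 (add /xx/b/2 95): {"duz":21,"lap":21,"os":{"qeu":{"cp":98,"ldh":34,"q":52},"u":{"cd":34,"nef":95,"oz":33}},"vd":{"du":36,"ua":58},"xx":{"b":[33,25,95,83],"nmy":{"b":36,"jl":44,"pu":17},"rl":{"g":64,"m":46,"rje":90,"uq":32,"uve":72}}}
After op 16 (remove /vd/ua): {"duz":21,"lap":21,"os":{"qeu":{"cp":98,"ldh":34,"q":52},"u":{"cd":34,"nef":95,"oz":33}},"vd":{"du":36},"xx":{"b":[33,25,95,83],"nmy":{"b":36,"jl":44,"pu":17},"rl":{"g":64,"m":46,"rje":90,"uq":32,"uve":72}}}
After op 17 (replace /xx/nmy/jl 6): {"duz":21,"lap":21,"os":{"qeu":{"cp":98,"ldh":34,"q":52},"u":{"cd":34,"nef":95,"oz":33}},"vd":{"du":36},"xx":{"b":[33,25,95,83],"nmy":{"b":36,"jl":6,"pu":17},"rl":{"g":64,"m":46,"rje":90,"uq":32,"uve":72}}}
After op 18 (remove /os/qeu/cp): {"duz":21,"lap":21,"os":{"qeu":{"ldh":34,"q":52},"u":{"cd":34,"nef":95,"oz":33}},"vd":{"du":36},"xx":{"b":[33,25,95,83],"nmy":{"b":36,"jl":6,"pu":17},"rl":{"g":64,"m":46,"rje":90,"uq":32,"uve":72}}}
Value at /lap: 21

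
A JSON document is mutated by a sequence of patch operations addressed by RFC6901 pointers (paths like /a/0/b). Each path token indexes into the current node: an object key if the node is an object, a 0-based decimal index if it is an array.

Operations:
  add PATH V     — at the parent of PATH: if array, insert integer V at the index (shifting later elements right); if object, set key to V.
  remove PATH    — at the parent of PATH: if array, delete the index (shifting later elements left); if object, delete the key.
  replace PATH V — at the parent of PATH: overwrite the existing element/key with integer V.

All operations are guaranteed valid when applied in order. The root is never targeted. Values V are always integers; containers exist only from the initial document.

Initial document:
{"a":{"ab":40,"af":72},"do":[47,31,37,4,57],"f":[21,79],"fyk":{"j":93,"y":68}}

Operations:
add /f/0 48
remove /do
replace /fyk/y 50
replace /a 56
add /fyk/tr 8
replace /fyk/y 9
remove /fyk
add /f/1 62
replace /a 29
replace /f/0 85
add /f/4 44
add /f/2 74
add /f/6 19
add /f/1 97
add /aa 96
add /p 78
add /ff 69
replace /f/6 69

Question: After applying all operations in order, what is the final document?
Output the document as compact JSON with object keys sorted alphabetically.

Answer: {"a":29,"aa":96,"f":[85,97,62,74,21,79,69,19],"ff":69,"p":78}

Derivation:
After op 1 (add /f/0 48): {"a":{"ab":40,"af":72},"do":[47,31,37,4,57],"f":[48,21,79],"fyk":{"j":93,"y":68}}
After op 2 (remove /do): {"a":{"ab":40,"af":72},"f":[48,21,79],"fyk":{"j":93,"y":68}}
After op 3 (replace /fyk/y 50): {"a":{"ab":40,"af":72},"f":[48,21,79],"fyk":{"j":93,"y":50}}
After op 4 (replace /a 56): {"a":56,"f":[48,21,79],"fyk":{"j":93,"y":50}}
After op 5 (add /fyk/tr 8): {"a":56,"f":[48,21,79],"fyk":{"j":93,"tr":8,"y":50}}
After op 6 (replace /fyk/y 9): {"a":56,"f":[48,21,79],"fyk":{"j":93,"tr":8,"y":9}}
After op 7 (remove /fyk): {"a":56,"f":[48,21,79]}
After op 8 (add /f/1 62): {"a":56,"f":[48,62,21,79]}
After op 9 (replace /a 29): {"a":29,"f":[48,62,21,79]}
After op 10 (replace /f/0 85): {"a":29,"f":[85,62,21,79]}
After op 11 (add /f/4 44): {"a":29,"f":[85,62,21,79,44]}
After op 12 (add /f/2 74): {"a":29,"f":[85,62,74,21,79,44]}
After op 13 (add /f/6 19): {"a":29,"f":[85,62,74,21,79,44,19]}
After op 14 (add /f/1 97): {"a":29,"f":[85,97,62,74,21,79,44,19]}
After op 15 (add /aa 96): {"a":29,"aa":96,"f":[85,97,62,74,21,79,44,19]}
After op 16 (add /p 78): {"a":29,"aa":96,"f":[85,97,62,74,21,79,44,19],"p":78}
After op 17 (add /ff 69): {"a":29,"aa":96,"f":[85,97,62,74,21,79,44,19],"ff":69,"p":78}
After op 18 (replace /f/6 69): {"a":29,"aa":96,"f":[85,97,62,74,21,79,69,19],"ff":69,"p":78}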